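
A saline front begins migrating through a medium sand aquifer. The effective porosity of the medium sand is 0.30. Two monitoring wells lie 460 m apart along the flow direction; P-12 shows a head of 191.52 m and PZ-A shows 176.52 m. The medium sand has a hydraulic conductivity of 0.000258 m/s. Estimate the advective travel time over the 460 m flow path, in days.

190

Convert K: 0.000258 m/s × 86400 = 22.29 m/day.
Hydraulic gradient i = (191.52 − 176.52) / 460 = 15 / 460 = 0.03261.
Darcy flux q = K · i = 22.29 × 0.03261 = 0.7269 m/day.
Seepage velocity v = q / n_e = 0.7269 / 0.30 = 2.423 m/day.
Travel time t = L / v = 460 / 2.423 = 189.9 days.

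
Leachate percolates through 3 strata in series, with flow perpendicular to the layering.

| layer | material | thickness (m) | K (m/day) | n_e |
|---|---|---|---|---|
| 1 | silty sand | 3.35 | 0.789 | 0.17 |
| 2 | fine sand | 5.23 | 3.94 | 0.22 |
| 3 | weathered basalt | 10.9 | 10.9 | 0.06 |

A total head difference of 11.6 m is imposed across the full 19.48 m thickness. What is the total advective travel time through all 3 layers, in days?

1.35

With flow normal to the layers, continuity requires the same specific discharge q through every layer.
Σ(b_i/K_i) = 3.35/0.789 + 5.23/3.94 + 10.9/10.9 = 6.573 d.
q = Δh / Σ(b_i/K_i) = 11.6 / 6.573 = 1.765 m/day.
In each layer the seepage velocity is v_i = q/n_i, so the layer transit time is t_i = b_i·n_i / q:
  layer 1 (silty sand): t_1 = 3.35 × 0.17 / 1.765 = 0.3227 d
  layer 2 (fine sand): t_2 = 5.23 × 0.22 / 1.765 = 0.6520 d
  layer 3 (weathered basalt): t_3 = 10.9 × 0.06 / 1.765 = 0.3706 d
Total t = Σ t_i = 1.345 days.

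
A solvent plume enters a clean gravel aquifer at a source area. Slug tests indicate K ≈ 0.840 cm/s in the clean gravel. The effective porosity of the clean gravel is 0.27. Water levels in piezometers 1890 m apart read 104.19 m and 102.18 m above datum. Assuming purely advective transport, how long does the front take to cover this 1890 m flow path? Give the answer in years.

Convert K: 0.840 cm/s × 864 = 725.8 m/day.
Hydraulic gradient i = (104.19 − 102.18) / 1890 = 2.01 / 1890 = 0.001063.
Darcy flux q = K · i = 725.8 × 0.001063 = 0.7718 m/day.
Seepage velocity v = q / n_e = 0.7718 / 0.27 = 2.859 m/day.
Travel time t = L / v = 1890 / 2.859 = 661.1 days = 1.810 years.

1.81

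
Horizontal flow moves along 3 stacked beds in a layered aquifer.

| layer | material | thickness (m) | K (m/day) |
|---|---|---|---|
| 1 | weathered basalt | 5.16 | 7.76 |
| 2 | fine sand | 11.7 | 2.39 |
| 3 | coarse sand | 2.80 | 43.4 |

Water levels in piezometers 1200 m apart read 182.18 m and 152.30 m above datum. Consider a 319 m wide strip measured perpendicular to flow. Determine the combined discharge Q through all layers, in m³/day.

Flow is parallel to layering, so each bed carries its own Darcy discharge and the transmissivities add.
Σ(K_i·b_i) = 7.76×5.16 + 2.39×11.7 + 43.4×2.80 = 189.5 m²/day.
Hydraulic gradient i = (182.18 − 152.30) / 1200 = 29.88 / 1200 = 0.02490.
Q = Σ(K_i·b_i) · W · i = 189.5 × 319 × 0.02490 = 1505 m³/day.

1510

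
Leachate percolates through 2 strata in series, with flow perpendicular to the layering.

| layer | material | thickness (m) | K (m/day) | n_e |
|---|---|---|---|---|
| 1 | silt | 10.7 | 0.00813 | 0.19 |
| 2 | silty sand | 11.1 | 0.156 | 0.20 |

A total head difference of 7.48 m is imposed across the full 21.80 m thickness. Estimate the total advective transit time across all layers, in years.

With flow normal to the layers, continuity requires the same specific discharge q through every layer.
Σ(b_i/K_i) = 10.7/0.00813 + 11.1/0.156 = 1387 d.
q = Δh / Σ(b_i/K_i) = 7.48 / 1387 = 0.005392 m/day.
In each layer the seepage velocity is v_i = q/n_i, so the layer transit time is t_i = b_i·n_i / q:
  layer 1 (silt): t_1 = 10.7 × 0.19 / 0.005392 = 377.0 d
  layer 2 (silty sand): t_2 = 11.1 × 0.20 / 0.005392 = 411.7 d
Total t = Σ t_i = 788.8 days = 2.160 years.

2.16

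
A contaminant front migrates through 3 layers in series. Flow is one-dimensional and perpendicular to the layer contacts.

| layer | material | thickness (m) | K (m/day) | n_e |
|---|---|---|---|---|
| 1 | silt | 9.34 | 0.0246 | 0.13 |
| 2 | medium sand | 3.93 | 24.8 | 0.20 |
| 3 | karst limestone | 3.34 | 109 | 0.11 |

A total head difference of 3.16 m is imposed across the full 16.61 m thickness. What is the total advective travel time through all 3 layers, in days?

With flow normal to the layers, continuity requires the same specific discharge q through every layer.
Σ(b_i/K_i) = 9.34/0.0246 + 3.93/24.8 + 3.34/109 = 379.9 d.
q = Δh / Σ(b_i/K_i) = 3.16 / 379.9 = 0.008319 m/day.
In each layer the seepage velocity is v_i = q/n_i, so the layer transit time is t_i = b_i·n_i / q:
  layer 1 (silt): t_1 = 9.34 × 0.13 / 0.008319 = 146.0 d
  layer 2 (medium sand): t_2 = 3.93 × 0.20 / 0.008319 = 94.49 d
  layer 3 (karst limestone): t_3 = 3.34 × 0.11 / 0.008319 = 44.17 d
Total t = Σ t_i = 284.6 days.

285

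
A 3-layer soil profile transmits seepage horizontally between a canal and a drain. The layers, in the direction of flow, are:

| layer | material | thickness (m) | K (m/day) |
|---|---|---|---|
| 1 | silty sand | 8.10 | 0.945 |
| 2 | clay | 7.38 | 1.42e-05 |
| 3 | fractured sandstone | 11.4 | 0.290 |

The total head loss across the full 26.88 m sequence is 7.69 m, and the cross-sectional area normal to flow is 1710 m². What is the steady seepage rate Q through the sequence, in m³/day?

0.0253

Flow is perpendicular to layering, so the layers act in series and the equivalent K is the thickness-weighted harmonic mean.
Total thickness L = 8.10 + 7.38 + 11.4 = 26.88 m.
Σ(b_i/K_i) = 8.10/0.945 + 7.38/1.42e-05 + 11.4/0.290 = 5.198e+05 d.
K_eq = L / Σ(b_i/K_i) = 26.88 / 5.198e+05 = 5.172e-05 m/day.
Q = K_eq · A · (Δh/L) = 5.172e-05 × 1710 × (7.69/26.88) = 0.02530 m³/day.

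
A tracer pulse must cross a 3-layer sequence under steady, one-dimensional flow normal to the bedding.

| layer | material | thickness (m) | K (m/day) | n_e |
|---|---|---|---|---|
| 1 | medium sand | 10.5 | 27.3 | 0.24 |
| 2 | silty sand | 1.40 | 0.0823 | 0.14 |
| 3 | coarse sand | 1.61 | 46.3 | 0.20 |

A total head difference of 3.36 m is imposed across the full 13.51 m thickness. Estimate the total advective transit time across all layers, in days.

With flow normal to the layers, continuity requires the same specific discharge q through every layer.
Σ(b_i/K_i) = 10.5/27.3 + 1.40/0.0823 + 1.61/46.3 = 17.43 d.
q = Δh / Σ(b_i/K_i) = 3.36 / 17.43 = 0.1928 m/day.
In each layer the seepage velocity is v_i = q/n_i, so the layer transit time is t_i = b_i·n_i / q:
  layer 1 (medium sand): t_1 = 10.5 × 0.24 / 0.1928 = 13.07 d
  layer 2 (silty sand): t_2 = 1.40 × 0.14 / 0.1928 = 1.017 d
  layer 3 (coarse sand): t_3 = 1.61 × 0.20 / 0.1928 = 1.670 d
Total t = Σ t_i = 15.76 days.

15.8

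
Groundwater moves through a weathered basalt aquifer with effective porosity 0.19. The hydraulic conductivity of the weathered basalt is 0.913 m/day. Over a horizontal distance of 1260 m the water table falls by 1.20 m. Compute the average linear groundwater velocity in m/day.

Hydraulic gradient i = Δh / L = 1.20 / 1260 = 0.0009524.
Darcy flux q = K · i = 0.9130 × 0.0009524 = 0.0008695 m/day.
Seepage velocity v = q / n_e = 0.0008695 / 0.19 = 0.004576 m/day.

0.00458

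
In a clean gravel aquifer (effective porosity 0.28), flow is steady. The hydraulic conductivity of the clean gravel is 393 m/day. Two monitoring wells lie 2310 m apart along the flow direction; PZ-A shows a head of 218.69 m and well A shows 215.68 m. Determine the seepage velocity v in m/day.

1.83

Hydraulic gradient i = (218.69 − 215.68) / 2310 = 3.01 / 2310 = 0.001303.
Darcy flux q = K · i = 393.0 × 0.001303 = 0.5121 m/day.
Seepage velocity v = q / n_e = 0.5121 / 0.28 = 1.829 m/day.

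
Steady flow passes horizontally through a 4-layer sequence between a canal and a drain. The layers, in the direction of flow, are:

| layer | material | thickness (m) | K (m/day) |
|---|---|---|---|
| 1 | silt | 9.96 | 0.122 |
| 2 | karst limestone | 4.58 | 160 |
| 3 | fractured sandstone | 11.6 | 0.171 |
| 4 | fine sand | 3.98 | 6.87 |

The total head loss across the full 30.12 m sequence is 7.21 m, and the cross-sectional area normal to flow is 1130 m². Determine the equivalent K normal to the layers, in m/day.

Flow is perpendicular to layering, so the layers act in series and the equivalent K is the thickness-weighted harmonic mean.
Total thickness L = 9.96 + 4.58 + 11.6 + 3.98 = 30.12 m.
Σ(b_i/K_i) = 9.96/0.122 + 4.58/160 + 11.6/0.171 + 3.98/6.87 = 150.1 d.
K_eq = L / Σ(b_i/K_i) = 30.12 / 150.1 = 0.2007 m/day.

0.201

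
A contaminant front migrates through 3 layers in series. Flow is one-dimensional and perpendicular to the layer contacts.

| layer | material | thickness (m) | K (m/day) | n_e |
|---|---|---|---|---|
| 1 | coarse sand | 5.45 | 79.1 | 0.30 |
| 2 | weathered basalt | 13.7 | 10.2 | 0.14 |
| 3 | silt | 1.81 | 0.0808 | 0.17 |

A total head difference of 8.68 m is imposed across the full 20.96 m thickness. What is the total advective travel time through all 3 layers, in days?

With flow normal to the layers, continuity requires the same specific discharge q through every layer.
Σ(b_i/K_i) = 5.45/79.1 + 13.7/10.2 + 1.81/0.0808 = 23.81 d.
q = Δh / Σ(b_i/K_i) = 8.68 / 23.81 = 0.3645 m/day.
In each layer the seepage velocity is v_i = q/n_i, so the layer transit time is t_i = b_i·n_i / q:
  layer 1 (coarse sand): t_1 = 5.45 × 0.30 / 0.3645 = 4.486 d
  layer 2 (weathered basalt): t_2 = 13.7 × 0.14 / 0.3645 = 5.262 d
  layer 3 (silt): t_3 = 1.81 × 0.17 / 0.3645 = 0.8442 d
Total t = Σ t_i = 10.59 days.

10.6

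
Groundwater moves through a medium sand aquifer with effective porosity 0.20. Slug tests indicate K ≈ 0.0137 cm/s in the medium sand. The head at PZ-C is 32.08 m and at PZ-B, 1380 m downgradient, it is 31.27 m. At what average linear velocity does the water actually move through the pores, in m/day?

0.0347

Convert K: 0.0137 cm/s × 864 = 11.84 m/day.
Hydraulic gradient i = (32.08 − 31.27) / 1380 = 0.81 / 1380 = 0.0005870.
Darcy flux q = K · i = 11.84 × 0.0005870 = 0.006948 m/day.
Seepage velocity v = q / n_e = 0.006948 / 0.20 = 0.03474 m/day.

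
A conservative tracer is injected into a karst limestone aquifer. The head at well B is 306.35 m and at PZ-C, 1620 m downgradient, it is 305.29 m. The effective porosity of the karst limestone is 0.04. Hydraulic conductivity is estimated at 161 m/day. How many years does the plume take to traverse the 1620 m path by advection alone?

1.68

Hydraulic gradient i = (306.35 − 305.29) / 1620 = 1.06 / 1620 = 0.0006543.
Darcy flux q = K · i = 161.0 × 0.0006543 = 0.1053 m/day.
Seepage velocity v = q / n_e = 0.1053 / 0.04 = 2.634 m/day.
Travel time t = L / v = 1620 / 2.634 = 615.1 days = 1.684 years.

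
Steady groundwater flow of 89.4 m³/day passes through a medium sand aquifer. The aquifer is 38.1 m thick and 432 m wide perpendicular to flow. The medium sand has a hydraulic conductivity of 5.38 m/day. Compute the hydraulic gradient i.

0.00101

Cross-sectional area A = 432 × 38.1 = 16459 m².
From Q = K·A·i, i = Q / (K·A) = 89.4 / (5.380 × 16459) = 0.001010.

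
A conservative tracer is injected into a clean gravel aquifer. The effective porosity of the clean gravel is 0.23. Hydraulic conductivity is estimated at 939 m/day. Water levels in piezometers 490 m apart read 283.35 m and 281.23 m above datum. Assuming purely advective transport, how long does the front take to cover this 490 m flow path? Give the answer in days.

27.7

Hydraulic gradient i = (283.35 − 281.23) / 490 = 2.12 / 490 = 0.004327.
Darcy flux q = K · i = 939.0 × 0.004327 = 4.063 m/day.
Seepage velocity v = q / n_e = 4.063 / 0.23 = 17.66 m/day.
Travel time t = L / v = 490 / 17.66 = 27.74 days.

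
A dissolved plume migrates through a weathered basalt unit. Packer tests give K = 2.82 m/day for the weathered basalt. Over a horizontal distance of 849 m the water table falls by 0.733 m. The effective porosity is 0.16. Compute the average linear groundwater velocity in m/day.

0.0152

Hydraulic gradient i = Δh / L = 0.733 / 849 = 0.0008634.
Darcy flux q = K · i = 2.820 × 0.0008634 = 0.002435 m/day.
Seepage velocity v = q / n_e = 0.002435 / 0.16 = 0.01522 m/day.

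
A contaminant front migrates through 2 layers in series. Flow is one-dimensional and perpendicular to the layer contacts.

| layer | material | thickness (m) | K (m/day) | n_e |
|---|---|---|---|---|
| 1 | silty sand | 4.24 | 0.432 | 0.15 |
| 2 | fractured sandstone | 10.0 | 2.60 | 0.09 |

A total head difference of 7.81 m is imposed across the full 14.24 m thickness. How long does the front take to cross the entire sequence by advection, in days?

2.69

With flow normal to the layers, continuity requires the same specific discharge q through every layer.
Σ(b_i/K_i) = 4.24/0.432 + 10.0/2.60 = 13.66 d.
q = Δh / Σ(b_i/K_i) = 7.81 / 13.66 = 0.5717 m/day.
In each layer the seepage velocity is v_i = q/n_i, so the layer transit time is t_i = b_i·n_i / q:
  layer 1 (silty sand): t_1 = 4.24 × 0.15 / 0.5717 = 1.112 d
  layer 2 (fractured sandstone): t_2 = 10.0 × 0.09 / 0.5717 = 1.574 d
Total t = Σ t_i = 2.687 days.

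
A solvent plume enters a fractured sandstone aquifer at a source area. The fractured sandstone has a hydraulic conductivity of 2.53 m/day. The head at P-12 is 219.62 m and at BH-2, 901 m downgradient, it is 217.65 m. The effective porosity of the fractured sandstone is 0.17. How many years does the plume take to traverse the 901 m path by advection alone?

Hydraulic gradient i = (219.62 − 217.65) / 901 = 1.97 / 901 = 0.002186.
Darcy flux q = K · i = 2.530 × 0.002186 = 0.005532 m/day.
Seepage velocity v = q / n_e = 0.005532 / 0.17 = 0.03254 m/day.
Travel time t = L / v = 901 / 0.03254 = 27689 days = 75.81 years.

75.8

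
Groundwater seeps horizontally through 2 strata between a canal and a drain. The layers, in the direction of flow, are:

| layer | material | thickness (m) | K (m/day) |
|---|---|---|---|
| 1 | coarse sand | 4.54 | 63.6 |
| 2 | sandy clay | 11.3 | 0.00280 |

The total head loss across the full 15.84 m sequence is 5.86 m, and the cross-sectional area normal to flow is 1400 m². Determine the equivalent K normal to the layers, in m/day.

0.00392

Flow is perpendicular to layering, so the layers act in series and the equivalent K is the thickness-weighted harmonic mean.
Total thickness L = 4.54 + 11.3 = 15.84 m.
Σ(b_i/K_i) = 4.54/63.6 + 11.3/0.00280 = 4036 d.
K_eq = L / Σ(b_i/K_i) = 15.84 / 4036 = 0.003925 m/day.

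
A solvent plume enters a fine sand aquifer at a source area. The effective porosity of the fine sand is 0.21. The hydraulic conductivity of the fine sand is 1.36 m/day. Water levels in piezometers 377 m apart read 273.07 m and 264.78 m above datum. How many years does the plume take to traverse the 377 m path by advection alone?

Hydraulic gradient i = (273.07 − 264.78) / 377 = 8.29 / 377 = 0.02199.
Darcy flux q = K · i = 1.360 × 0.02199 = 0.02991 m/day.
Seepage velocity v = q / n_e = 0.02991 / 0.21 = 0.1424 m/day.
Travel time t = L / v = 377 / 0.1424 = 2647 days = 7.248 years.

7.25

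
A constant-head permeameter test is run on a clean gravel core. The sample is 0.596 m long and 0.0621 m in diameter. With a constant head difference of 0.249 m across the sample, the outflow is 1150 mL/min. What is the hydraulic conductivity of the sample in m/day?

1310

Cross-sectional area A = π·(d/2)² = π × (0.0621/2)² = 0.003029 m².
Convert discharge: 1150 mL/min = 1.917e-05 m³/s.
Darcy's law rearranged: K = Q·L / (A·Δh) = 1.917e-05 × 0.596 / (0.003029 × 0.249) = 0.01515 m/s = 1309 m/day.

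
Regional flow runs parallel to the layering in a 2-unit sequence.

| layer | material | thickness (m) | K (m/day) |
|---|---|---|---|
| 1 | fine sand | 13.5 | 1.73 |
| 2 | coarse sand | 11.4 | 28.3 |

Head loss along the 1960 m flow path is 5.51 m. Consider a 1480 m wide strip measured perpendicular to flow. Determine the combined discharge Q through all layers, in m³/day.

Flow is parallel to layering, so each bed carries its own Darcy discharge and the transmissivities add.
Σ(K_i·b_i) = 1.73×13.5 + 28.3×11.4 = 346.0 m²/day.
Hydraulic gradient i = Δh / L = 5.51 / 1960 = 0.002811.
Q = Σ(K_i·b_i) · W · i = 346.0 × 1480 × 0.002811 = 1439 m³/day.

1440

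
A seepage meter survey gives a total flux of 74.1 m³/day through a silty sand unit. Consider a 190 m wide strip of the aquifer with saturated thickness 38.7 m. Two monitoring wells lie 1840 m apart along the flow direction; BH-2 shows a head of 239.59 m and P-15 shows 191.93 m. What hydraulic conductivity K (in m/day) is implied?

Cross-sectional area A = 190 × 38.7 = 7353 m².
Hydraulic gradient i = (239.59 − 191.93) / 1840 = 47.66 / 1840 = 0.02590.
From Q = K·A·i, K = Q / (A·i) = 74.1 / (7353 × 0.02590) = 0.3891 m/day.

0.389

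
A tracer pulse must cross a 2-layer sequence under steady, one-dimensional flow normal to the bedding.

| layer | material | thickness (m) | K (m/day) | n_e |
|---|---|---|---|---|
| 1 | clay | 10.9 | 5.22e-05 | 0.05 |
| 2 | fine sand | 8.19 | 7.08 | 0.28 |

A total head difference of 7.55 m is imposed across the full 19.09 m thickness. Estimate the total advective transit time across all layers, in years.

With flow normal to the layers, continuity requires the same specific discharge q through every layer.
Σ(b_i/K_i) = 10.9/5.22e-05 + 8.19/7.08 = 2.088e+05 d.
q = Δh / Σ(b_i/K_i) = 7.55 / 2.088e+05 = 3.616e-05 m/day.
In each layer the seepage velocity is v_i = q/n_i, so the layer transit time is t_i = b_i·n_i / q:
  layer 1 (clay): t_1 = 10.9 × 0.05 / 3.616e-05 = 15073 d
  layer 2 (fine sand): t_2 = 8.19 × 0.28 / 3.616e-05 = 63424 d
Total t = Σ t_i = 78497 days = 214.9 years.

215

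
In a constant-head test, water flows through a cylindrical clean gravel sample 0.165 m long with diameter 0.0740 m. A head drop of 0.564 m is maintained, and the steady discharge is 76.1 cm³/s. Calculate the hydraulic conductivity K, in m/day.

Cross-sectional area A = π·(d/2)² = π × (0.0740/2)² = 0.004301 m².
Convert discharge: 76.1 cm³/s = 7.610e-05 m³/s.
Darcy's law rearranged: K = Q·L / (A·Δh) = 7.610e-05 × 0.165 / (0.004301 × 0.564) = 0.005176 m/s = 447.2 m/day.

447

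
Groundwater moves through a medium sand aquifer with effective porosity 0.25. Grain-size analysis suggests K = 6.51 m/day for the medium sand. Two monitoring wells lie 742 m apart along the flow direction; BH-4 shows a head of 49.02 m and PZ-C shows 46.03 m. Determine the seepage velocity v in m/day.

0.105

Hydraulic gradient i = (49.02 − 46.03) / 742 = 2.99 / 742 = 0.004030.
Darcy flux q = K · i = 6.510 × 0.004030 = 0.02623 m/day.
Seepage velocity v = q / n_e = 0.02623 / 0.25 = 0.1049 m/day.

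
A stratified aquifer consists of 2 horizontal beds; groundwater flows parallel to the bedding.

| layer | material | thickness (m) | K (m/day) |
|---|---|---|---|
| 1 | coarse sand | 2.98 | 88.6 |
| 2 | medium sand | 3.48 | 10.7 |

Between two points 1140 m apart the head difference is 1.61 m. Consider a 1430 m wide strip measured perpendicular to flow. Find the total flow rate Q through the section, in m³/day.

608

Flow is parallel to layering, so each bed carries its own Darcy discharge and the transmissivities add.
Σ(K_i·b_i) = 88.6×2.98 + 10.7×3.48 = 301.3 m²/day.
Hydraulic gradient i = Δh / L = 1.61 / 1140 = 0.001412.
Q = Σ(K_i·b_i) · W · i = 301.3 × 1430 × 0.001412 = 608.4 m³/day.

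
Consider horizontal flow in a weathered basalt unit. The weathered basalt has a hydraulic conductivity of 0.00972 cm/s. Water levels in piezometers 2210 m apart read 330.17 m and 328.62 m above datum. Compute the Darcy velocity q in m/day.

0.00589

Convert K: 0.00972 cm/s × 864 = 8.398 m/day.
Hydraulic gradient i = (330.17 − 328.62) / 2210 = 1.55 / 2210 = 0.0007014.
Specific discharge q = K · i = 8.398 × 0.0007014 = 0.005890 m/day.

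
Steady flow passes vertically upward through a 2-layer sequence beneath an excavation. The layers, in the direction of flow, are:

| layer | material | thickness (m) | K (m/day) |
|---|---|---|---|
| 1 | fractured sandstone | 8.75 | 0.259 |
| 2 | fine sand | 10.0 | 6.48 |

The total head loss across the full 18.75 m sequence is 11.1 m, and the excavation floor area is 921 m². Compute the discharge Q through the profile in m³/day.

Flow is perpendicular to layering, so the layers act in series and the equivalent K is the thickness-weighted harmonic mean.
Total thickness L = 8.75 + 10.0 = 18.75 m.
Σ(b_i/K_i) = 8.75/0.259 + 10.0/6.48 = 35.33 d.
K_eq = L / Σ(b_i/K_i) = 18.75 / 35.33 = 0.5308 m/day.
Q = K_eq · A · (Δh/L) = 0.5308 × 921 × (11.1/18.75) = 289.4 m³/day.

289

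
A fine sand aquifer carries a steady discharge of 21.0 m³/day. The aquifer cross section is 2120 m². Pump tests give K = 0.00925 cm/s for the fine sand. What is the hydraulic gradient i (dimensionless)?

0.00124

Convert K: 0.00925 cm/s × 864 = 7.992 m/day.
From Q = K·A·i, i = Q / (K·A) = 21.0 / (7.992 × 2120) = 0.001239.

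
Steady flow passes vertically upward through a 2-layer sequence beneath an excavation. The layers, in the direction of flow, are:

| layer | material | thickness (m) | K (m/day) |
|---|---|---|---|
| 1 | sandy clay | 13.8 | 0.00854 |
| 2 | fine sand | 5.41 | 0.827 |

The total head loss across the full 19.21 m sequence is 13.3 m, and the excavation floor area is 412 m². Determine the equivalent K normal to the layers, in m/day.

0.0118

Flow is perpendicular to layering, so the layers act in series and the equivalent K is the thickness-weighted harmonic mean.
Total thickness L = 13.8 + 5.41 = 19.21 m.
Σ(b_i/K_i) = 13.8/0.00854 + 5.41/0.827 = 1622 d.
K_eq = L / Σ(b_i/K_i) = 19.21 / 1622 = 0.01184 m/day.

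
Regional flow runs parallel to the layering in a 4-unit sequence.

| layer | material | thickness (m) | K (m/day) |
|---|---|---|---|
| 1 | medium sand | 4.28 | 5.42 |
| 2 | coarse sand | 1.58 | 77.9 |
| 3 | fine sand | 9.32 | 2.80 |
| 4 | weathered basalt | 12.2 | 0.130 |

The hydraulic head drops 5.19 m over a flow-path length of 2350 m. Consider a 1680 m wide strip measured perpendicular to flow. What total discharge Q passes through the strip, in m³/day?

645

Flow is parallel to layering, so each bed carries its own Darcy discharge and the transmissivities add.
Σ(K_i·b_i) = 5.42×4.28 + 77.9×1.58 + 2.80×9.32 + 0.130×12.2 = 174.0 m²/day.
Hydraulic gradient i = Δh / L = 5.19 / 2350 = 0.002209.
Q = Σ(K_i·b_i) · W · i = 174.0 × 1680 × 0.002209 = 645.4 m³/day.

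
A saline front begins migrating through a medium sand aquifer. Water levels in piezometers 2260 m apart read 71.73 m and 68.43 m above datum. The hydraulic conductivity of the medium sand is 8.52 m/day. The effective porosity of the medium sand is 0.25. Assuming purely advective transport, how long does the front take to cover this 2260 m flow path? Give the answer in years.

Hydraulic gradient i = (71.73 − 68.43) / 2260 = 3.3 / 2260 = 0.001460.
Darcy flux q = K · i = 8.520 × 0.001460 = 0.01244 m/day.
Seepage velocity v = q / n_e = 0.01244 / 0.25 = 0.04976 m/day.
Travel time t = L / v = 2260 / 0.04976 = 45415 days = 124.3 years.

124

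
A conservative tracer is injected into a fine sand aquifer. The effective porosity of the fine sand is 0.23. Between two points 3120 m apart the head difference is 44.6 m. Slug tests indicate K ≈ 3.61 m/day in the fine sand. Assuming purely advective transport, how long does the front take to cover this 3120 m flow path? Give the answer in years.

38.1

Hydraulic gradient i = Δh / L = 44.6 / 3120 = 0.01429.
Darcy flux q = K · i = 3.610 × 0.01429 = 0.05160 m/day.
Seepage velocity v = q / n_e = 0.05160 / 0.23 = 0.2244 m/day.
Travel time t = L / v = 3120 / 0.2244 = 13906 days = 38.07 years.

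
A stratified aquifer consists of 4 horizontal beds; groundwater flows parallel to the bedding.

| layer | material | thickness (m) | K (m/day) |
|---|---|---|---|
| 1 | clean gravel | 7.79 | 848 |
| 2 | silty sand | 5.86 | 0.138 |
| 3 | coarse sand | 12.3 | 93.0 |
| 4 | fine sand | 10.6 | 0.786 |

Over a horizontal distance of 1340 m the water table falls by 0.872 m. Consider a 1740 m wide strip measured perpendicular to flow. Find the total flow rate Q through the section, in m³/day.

Flow is parallel to layering, so each bed carries its own Darcy discharge and the transmissivities add.
Σ(K_i·b_i) = 848×7.79 + 0.138×5.86 + 93.0×12.3 + 0.786×10.6 = 7759 m²/day.
Hydraulic gradient i = Δh / L = 0.872 / 1340 = 0.0006507.
Q = Σ(K_i·b_i) · W · i = 7759 × 1740 × 0.0006507 = 8785 m³/day.

8790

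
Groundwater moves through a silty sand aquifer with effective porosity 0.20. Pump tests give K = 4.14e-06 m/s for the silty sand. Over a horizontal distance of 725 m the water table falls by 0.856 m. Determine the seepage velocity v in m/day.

0.00211

Convert K: 4.14e-06 m/s × 86400 = 0.3577 m/day.
Hydraulic gradient i = Δh / L = 0.856 / 725 = 0.001181.
Darcy flux q = K · i = 0.3577 × 0.001181 = 0.0004223 m/day.
Seepage velocity v = q / n_e = 0.0004223 / 0.20 = 0.002112 m/day.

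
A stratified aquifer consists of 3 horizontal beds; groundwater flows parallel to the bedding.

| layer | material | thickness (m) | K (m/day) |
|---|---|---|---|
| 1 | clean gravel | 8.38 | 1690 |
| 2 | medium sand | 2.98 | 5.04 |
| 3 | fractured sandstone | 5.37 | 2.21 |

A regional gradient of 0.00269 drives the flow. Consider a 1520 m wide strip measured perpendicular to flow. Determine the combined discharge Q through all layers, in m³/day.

58000

Flow is parallel to layering, so each bed carries its own Darcy discharge and the transmissivities add.
Σ(K_i·b_i) = 1690×8.38 + 5.04×2.98 + 2.21×5.37 = 14189 m²/day.
Hydraulic gradient i = 0.00269.
Q = Σ(K_i·b_i) · W · i = 14189 × 1520 × 0.002690 = 58016 m³/day.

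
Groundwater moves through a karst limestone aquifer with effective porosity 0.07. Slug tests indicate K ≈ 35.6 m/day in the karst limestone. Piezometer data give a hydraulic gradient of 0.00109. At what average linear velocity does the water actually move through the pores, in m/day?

Hydraulic gradient i = 0.00109.
Darcy flux q = K · i = 35.60 × 0.001090 = 0.03880 m/day.
Seepage velocity v = q / n_e = 0.03880 / 0.07 = 0.5543 m/day.

0.554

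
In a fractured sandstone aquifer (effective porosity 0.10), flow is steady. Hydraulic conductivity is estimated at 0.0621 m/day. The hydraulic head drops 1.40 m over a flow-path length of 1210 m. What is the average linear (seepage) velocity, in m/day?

0.000719

Hydraulic gradient i = Δh / L = 1.40 / 1210 = 0.001157.
Darcy flux q = K · i = 0.06210 × 0.001157 = 7.185e-05 m/day.
Seepage velocity v = q / n_e = 7.185e-05 / 0.10 = 0.0007185 m/day.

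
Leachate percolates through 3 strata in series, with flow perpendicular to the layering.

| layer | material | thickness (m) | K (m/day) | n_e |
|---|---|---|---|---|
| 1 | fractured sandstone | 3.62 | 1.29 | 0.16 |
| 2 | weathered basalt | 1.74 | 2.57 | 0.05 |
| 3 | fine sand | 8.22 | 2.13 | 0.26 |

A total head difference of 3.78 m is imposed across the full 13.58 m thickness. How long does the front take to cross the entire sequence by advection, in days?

With flow normal to the layers, continuity requires the same specific discharge q through every layer.
Σ(b_i/K_i) = 3.62/1.29 + 1.74/2.57 + 8.22/2.13 = 7.342 d.
q = Δh / Σ(b_i/K_i) = 3.78 / 7.342 = 0.5148 m/day.
In each layer the seepage velocity is v_i = q/n_i, so the layer transit time is t_i = b_i·n_i / q:
  layer 1 (fractured sandstone): t_1 = 3.62 × 0.16 / 0.5148 = 1.125 d
  layer 2 (weathered basalt): t_2 = 1.74 × 0.05 / 0.5148 = 0.1690 d
  layer 3 (fine sand): t_3 = 8.22 × 0.26 / 0.5148 = 4.151 d
Total t = Σ t_i = 5.445 days.

5.45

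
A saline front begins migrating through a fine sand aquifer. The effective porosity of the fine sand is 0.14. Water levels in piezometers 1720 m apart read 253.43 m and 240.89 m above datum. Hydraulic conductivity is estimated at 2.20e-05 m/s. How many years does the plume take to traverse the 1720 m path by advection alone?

47.6

Convert K: 2.20e-05 m/s × 86400 = 1.901 m/day.
Hydraulic gradient i = (253.43 − 240.89) / 1720 = 12.54 / 1720 = 0.007291.
Darcy flux q = K · i = 1.901 × 0.007291 = 0.01386 m/day.
Seepage velocity v = q / n_e = 0.01386 / 0.14 = 0.09899 m/day.
Travel time t = L / v = 1720 / 0.09899 = 17376 days = 47.57 years.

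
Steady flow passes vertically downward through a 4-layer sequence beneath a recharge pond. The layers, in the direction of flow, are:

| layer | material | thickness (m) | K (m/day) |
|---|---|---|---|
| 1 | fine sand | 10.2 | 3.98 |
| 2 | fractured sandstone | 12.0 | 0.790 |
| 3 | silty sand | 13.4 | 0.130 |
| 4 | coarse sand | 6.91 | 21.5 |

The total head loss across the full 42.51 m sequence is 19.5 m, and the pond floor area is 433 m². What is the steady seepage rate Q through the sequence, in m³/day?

Flow is perpendicular to layering, so the layers act in series and the equivalent K is the thickness-weighted harmonic mean.
Total thickness L = 10.2 + 12.0 + 13.4 + 6.91 = 42.51 m.
Σ(b_i/K_i) = 10.2/3.98 + 12.0/0.790 + 13.4/0.130 + 6.91/21.5 = 121.2 d.
K_eq = L / Σ(b_i/K_i) = 42.51 / 121.2 = 0.3509 m/day.
Q = K_eq · A · (Δh/L) = 0.3509 × 433 × (19.5/42.51) = 69.69 m³/day.

69.7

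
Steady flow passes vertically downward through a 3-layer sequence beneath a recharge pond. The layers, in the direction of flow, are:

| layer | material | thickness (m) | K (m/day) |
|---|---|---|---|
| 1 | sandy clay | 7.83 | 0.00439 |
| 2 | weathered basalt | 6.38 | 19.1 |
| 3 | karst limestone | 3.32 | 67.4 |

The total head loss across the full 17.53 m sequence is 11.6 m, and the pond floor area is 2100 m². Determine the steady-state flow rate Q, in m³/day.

Flow is perpendicular to layering, so the layers act in series and the equivalent K is the thickness-weighted harmonic mean.
Total thickness L = 7.83 + 6.38 + 3.32 = 17.53 m.
Σ(b_i/K_i) = 7.83/0.00439 + 6.38/19.1 + 3.32/67.4 = 1784 d.
K_eq = L / Σ(b_i/K_i) = 17.53 / 1784 = 0.009826 m/day.
Q = K_eq · A · (Δh/L) = 0.009826 × 2100 × (11.6/17.53) = 13.65 m³/day.

13.7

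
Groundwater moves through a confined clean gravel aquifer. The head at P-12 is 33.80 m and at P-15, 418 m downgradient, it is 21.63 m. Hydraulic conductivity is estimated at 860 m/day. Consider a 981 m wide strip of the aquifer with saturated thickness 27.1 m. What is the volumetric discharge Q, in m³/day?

666000

Cross-sectional area A = 981 × 27.1 = 26585 m².
Hydraulic gradient i = (33.80 − 21.63) / 418 = 12.17 / 418 = 0.02911.
Darcy's law: Q = K · A · i = 860.0 × 26585 × 0.02911 = 6.657e+05 m³/day.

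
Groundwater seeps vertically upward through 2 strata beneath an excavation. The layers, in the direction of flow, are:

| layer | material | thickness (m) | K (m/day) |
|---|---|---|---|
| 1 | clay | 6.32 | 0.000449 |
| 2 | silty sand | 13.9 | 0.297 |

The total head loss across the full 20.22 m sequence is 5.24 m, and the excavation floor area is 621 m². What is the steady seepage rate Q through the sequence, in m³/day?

0.230

Flow is perpendicular to layering, so the layers act in series and the equivalent K is the thickness-weighted harmonic mean.
Total thickness L = 6.32 + 13.9 = 20.22 m.
Σ(b_i/K_i) = 6.32/0.000449 + 13.9/0.297 = 14123 d.
K_eq = L / Σ(b_i/K_i) = 20.22 / 14123 = 0.001432 m/day.
Q = K_eq · A · (Δh/L) = 0.001432 × 621 × (5.24/20.22) = 0.2304 m³/day.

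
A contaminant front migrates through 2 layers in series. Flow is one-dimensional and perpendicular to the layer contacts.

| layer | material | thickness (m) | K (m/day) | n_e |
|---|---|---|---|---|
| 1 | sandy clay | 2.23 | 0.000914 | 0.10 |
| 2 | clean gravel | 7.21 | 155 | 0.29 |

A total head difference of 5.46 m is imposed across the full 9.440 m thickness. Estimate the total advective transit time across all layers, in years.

With flow normal to the layers, continuity requires the same specific discharge q through every layer.
Σ(b_i/K_i) = 2.23/0.000914 + 7.21/155 = 2440 d.
q = Δh / Σ(b_i/K_i) = 5.46 / 2440 = 0.002238 m/day.
In each layer the seepage velocity is v_i = q/n_i, so the layer transit time is t_i = b_i·n_i / q:
  layer 1 (sandy clay): t_1 = 2.23 × 0.10 / 0.002238 = 99.65 d
  layer 2 (clean gravel): t_2 = 7.21 × 0.29 / 0.002238 = 934.3 d
Total t = Σ t_i = 1034 days = 2.831 years.

2.83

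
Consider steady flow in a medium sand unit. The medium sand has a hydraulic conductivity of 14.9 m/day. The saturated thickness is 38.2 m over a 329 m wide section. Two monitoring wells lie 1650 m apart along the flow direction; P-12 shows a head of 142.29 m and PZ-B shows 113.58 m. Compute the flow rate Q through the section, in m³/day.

Cross-sectional area A = 329 × 38.2 = 12568 m².
Hydraulic gradient i = (142.29 − 113.58) / 1650 = 28.71 / 1650 = 0.01740.
Darcy's law: Q = K · A · i = 14.90 × 12568 × 0.01740 = 3258 m³/day.

3260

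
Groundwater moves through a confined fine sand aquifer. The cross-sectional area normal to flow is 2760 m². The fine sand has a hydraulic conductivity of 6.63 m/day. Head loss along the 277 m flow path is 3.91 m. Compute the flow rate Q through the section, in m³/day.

258

Hydraulic gradient i = Δh / L = 3.91 / 277 = 0.01412.
Darcy's law: Q = K · A · i = 6.630 × 2760 × 0.01412 = 258.3 m³/day.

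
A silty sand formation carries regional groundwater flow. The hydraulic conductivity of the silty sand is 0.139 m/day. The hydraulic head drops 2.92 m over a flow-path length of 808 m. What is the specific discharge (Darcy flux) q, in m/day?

Hydraulic gradient i = Δh / L = 2.92 / 808 = 0.003614.
Specific discharge q = K · i = 0.1390 × 0.003614 = 0.0005023 m/day.

0.000502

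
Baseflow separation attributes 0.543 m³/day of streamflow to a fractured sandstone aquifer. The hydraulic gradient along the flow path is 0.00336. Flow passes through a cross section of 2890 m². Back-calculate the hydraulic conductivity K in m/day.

0.0559

Hydraulic gradient i = 0.00336.
From Q = K·A·i, K = Q / (A·i) = 0.543 / (2890 × 0.003360) = 0.05592 m/day.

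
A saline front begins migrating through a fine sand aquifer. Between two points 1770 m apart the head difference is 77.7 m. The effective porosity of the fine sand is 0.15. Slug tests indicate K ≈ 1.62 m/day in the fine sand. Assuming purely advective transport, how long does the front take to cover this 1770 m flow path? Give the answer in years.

10.2

Hydraulic gradient i = Δh / L = 77.7 / 1770 = 0.04390.
Darcy flux q = K · i = 1.620 × 0.04390 = 0.07112 m/day.
Seepage velocity v = q / n_e = 0.07112 / 0.15 = 0.4741 m/day.
Travel time t = L / v = 1770 / 0.4741 = 3733 days = 10.22 years.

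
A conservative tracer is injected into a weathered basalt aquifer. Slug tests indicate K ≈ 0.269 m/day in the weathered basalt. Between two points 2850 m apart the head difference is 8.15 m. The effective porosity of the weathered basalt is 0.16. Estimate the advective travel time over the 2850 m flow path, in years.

1620

Hydraulic gradient i = Δh / L = 8.15 / 2850 = 0.002860.
Darcy flux q = K · i = 0.2690 × 0.002860 = 0.0007692 m/day.
Seepage velocity v = q / n_e = 0.0007692 / 0.16 = 0.004808 m/day.
Travel time t = L / v = 2850 / 0.004808 = 5.928e+05 days = 1623 years.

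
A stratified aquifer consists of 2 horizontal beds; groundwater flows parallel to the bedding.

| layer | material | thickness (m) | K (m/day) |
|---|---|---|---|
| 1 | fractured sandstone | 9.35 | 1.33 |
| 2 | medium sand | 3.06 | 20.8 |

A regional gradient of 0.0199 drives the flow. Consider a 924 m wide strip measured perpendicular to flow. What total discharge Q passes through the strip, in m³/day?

1400

Flow is parallel to layering, so each bed carries its own Darcy discharge and the transmissivities add.
Σ(K_i·b_i) = 1.33×9.35 + 20.8×3.06 = 76.08 m²/day.
Hydraulic gradient i = 0.0199.
Q = Σ(K_i·b_i) · W · i = 76.08 × 924 × 0.01990 = 1399 m³/day.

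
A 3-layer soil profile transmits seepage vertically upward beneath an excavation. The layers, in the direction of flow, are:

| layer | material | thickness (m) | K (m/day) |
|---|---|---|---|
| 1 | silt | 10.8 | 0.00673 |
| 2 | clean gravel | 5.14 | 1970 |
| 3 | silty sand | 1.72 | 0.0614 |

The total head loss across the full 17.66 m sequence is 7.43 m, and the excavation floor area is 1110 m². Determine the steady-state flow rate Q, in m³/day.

Flow is perpendicular to layering, so the layers act in series and the equivalent K is the thickness-weighted harmonic mean.
Total thickness L = 10.8 + 5.14 + 1.72 = 17.66 m.
Σ(b_i/K_i) = 10.8/0.00673 + 5.14/1970 + 1.72/0.0614 = 1633 d.
K_eq = L / Σ(b_i/K_i) = 17.66 / 1633 = 0.01082 m/day.
Q = K_eq · A · (Δh/L) = 0.01082 × 1110 × (7.43/17.66) = 5.051 m³/day.

5.05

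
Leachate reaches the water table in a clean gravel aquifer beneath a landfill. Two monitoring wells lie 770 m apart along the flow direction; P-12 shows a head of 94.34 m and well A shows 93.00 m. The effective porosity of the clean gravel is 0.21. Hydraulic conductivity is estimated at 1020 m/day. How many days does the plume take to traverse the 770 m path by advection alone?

Hydraulic gradient i = (94.34 − 93.00) / 770 = 1.34 / 770 = 0.001740.
Darcy flux q = K · i = 1020 × 0.001740 = 1.775 m/day.
Seepage velocity v = q / n_e = 1.775 / 0.21 = 8.453 m/day.
Travel time t = L / v = 770 / 8.453 = 91.10 days.

91.1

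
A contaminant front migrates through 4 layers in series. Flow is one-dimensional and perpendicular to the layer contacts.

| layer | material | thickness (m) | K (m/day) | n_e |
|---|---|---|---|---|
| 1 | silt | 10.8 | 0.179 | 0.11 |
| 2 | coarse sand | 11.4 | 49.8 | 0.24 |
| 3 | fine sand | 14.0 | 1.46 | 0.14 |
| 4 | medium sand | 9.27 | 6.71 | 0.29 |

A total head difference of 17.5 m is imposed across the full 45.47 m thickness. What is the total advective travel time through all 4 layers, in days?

35.0

With flow normal to the layers, continuity requires the same specific discharge q through every layer.
Σ(b_i/K_i) = 10.8/0.179 + 11.4/49.8 + 14.0/1.46 + 9.27/6.71 = 71.53 d.
q = Δh / Σ(b_i/K_i) = 17.5 / 71.53 = 0.2446 m/day.
In each layer the seepage velocity is v_i = q/n_i, so the layer transit time is t_i = b_i·n_i / q:
  layer 1 (silt): t_1 = 10.8 × 0.11 / 0.2446 = 4.856 d
  layer 2 (coarse sand): t_2 = 11.4 × 0.24 / 0.2446 = 11.18 d
  layer 3 (fine sand): t_3 = 14.0 × 0.14 / 0.2446 = 8.012 d
  layer 4 (medium sand): t_4 = 9.27 × 0.29 / 0.2446 = 10.99 d
Total t = Σ t_i = 35.04 days.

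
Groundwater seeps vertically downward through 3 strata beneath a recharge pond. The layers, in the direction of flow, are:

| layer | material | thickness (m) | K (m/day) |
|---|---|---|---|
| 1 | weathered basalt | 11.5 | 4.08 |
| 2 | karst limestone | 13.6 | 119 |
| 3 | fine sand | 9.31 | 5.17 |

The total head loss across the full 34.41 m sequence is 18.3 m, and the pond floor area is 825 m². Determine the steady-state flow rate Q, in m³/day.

3190

Flow is perpendicular to layering, so the layers act in series and the equivalent K is the thickness-weighted harmonic mean.
Total thickness L = 11.5 + 13.6 + 9.31 = 34.41 m.
Σ(b_i/K_i) = 11.5/4.08 + 13.6/119 + 9.31/5.17 = 4.734 d.
K_eq = L / Σ(b_i/K_i) = 34.41 / 4.734 = 7.269 m/day.
Q = K_eq · A · (Δh/L) = 7.269 × 825 × (18.3/34.41) = 3189 m³/day.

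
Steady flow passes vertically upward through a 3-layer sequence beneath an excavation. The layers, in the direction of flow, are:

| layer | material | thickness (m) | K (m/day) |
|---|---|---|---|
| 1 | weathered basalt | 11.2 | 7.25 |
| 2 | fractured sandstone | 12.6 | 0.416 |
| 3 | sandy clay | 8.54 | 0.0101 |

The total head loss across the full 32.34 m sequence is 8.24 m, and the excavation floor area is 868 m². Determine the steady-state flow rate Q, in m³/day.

8.15

Flow is perpendicular to layering, so the layers act in series and the equivalent K is the thickness-weighted harmonic mean.
Total thickness L = 11.2 + 12.6 + 8.54 = 32.34 m.
Σ(b_i/K_i) = 11.2/7.25 + 12.6/0.416 + 8.54/0.0101 = 877.4 d.
K_eq = L / Σ(b_i/K_i) = 32.34 / 877.4 = 0.03686 m/day.
Q = K_eq · A · (Δh/L) = 0.03686 × 868 × (8.24/32.34) = 8.152 m³/day.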